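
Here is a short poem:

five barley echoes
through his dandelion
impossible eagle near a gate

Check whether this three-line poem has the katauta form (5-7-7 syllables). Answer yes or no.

Line 1: five(1) + barley(2) + echoes(2) = 5 ✓
Line 2: through(1) + his(1) + dandelion(4) = 6 (expected 7)
Line 3: impossible(4) + eagle(2) + near(1) + a(1) + gate(1) = 9 (expected 7)

No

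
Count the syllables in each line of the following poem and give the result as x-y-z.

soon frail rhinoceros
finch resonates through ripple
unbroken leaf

6-7-4

Line 1: "soon frail rhinoceros": 1+1+4 = 6
Line 2: "finch resonates through ripple": 1+3+1+2 = 7
Line 3: "unbroken leaf": 3+1 = 4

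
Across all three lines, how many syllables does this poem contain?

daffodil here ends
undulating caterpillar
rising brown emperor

Line 1: "daffodil here ends": 3+1+1 = 5
Line 2: "undulating caterpillar": 4+4 = 8
Line 3: "rising brown emperor": 2+1+3 = 6
Total: 5 + 8 + 6 = 19

19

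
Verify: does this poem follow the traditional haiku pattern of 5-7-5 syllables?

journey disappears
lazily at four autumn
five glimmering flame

Yes

Line 1: journey (2), disappears (3) → 5 ✓
Line 2: lazily (3), at (1), four (1), autumn (2) → 7 ✓
Line 3: five (1), glimmering (3), flame (1) → 5 ✓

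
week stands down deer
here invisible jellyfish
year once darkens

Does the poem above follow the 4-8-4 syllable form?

Yes

Line 1: week (1), stands (1), down (1), deer (1) → 4 ✓
Line 2: here (1), invisible (4), jellyfish (3) → 8 ✓
Line 3: year (1), once (1), darkens (2) → 4 ✓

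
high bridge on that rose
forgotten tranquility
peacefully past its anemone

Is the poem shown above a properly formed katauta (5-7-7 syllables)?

No

Line 1: "high bridge on that rose": 1+1+1+1+1 = 5 ✓
Line 2: "forgotten tranquility": 3+4 = 7 ✓
Line 3: "peacefully past its anemone": 3+1+1+4 = 9 (expected 7)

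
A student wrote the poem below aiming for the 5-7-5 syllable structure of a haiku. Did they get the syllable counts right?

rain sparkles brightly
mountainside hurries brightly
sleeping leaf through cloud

Line 1: "rain sparkles brightly": 1+2+2 = 5 ✓
Line 2: "mountainside hurries brightly": 3+2+2 = 7 ✓
Line 3: "sleeping leaf through cloud": 2+1+1+1 = 5 ✓

Yes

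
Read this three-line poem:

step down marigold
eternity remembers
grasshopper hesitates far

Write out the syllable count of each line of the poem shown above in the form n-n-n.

5-7-7

Line 1: step(1) + down(1) + marigold(3) = 5
Line 2: eternity(4) + remembers(3) = 7
Line 3: grasshopper(3) + hesitates(3) + far(1) = 7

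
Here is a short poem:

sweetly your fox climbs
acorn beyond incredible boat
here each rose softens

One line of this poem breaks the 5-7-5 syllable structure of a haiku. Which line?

Line 1: sweetly (2), your (1), fox (1), climbs (1) → 5 ✓
Line 2: acorn (2), beyond (2), incredible (4), boat (1) → 9 (expected 7)
Line 3: here (1), each (1), rose (1), softens (2) → 5 ✓

The second line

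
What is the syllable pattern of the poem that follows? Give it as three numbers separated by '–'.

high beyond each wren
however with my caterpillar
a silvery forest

5–9–6

Line 1: "high beyond each wren": 1+2+1+1 = 5
Line 2: "however with my caterpillar": 3+1+1+4 = 9
Line 3: "a silvery forest": 1+3+2 = 6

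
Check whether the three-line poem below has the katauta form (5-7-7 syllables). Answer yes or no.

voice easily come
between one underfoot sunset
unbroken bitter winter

No

Line 1: voice(1) + easily(3) + come(1) = 5 ✓
Line 2: between(2) + one(1) + underfoot(3) + sunset(2) = 8 (expected 7)
Line 3: unbroken(3) + bitter(2) + winter(2) = 7 ✓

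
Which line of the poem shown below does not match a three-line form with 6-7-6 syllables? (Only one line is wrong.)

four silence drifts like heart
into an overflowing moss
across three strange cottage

Line 1: four (1), silence (2), drifts (1), like (1), heart (1) → 6 ✓
Line 2: into (2), an (1), overflowing (4), moss (1) → 8 (expected 7)
Line 3: across (2), three (1), strange (1), cottage (2) → 6 ✓

Line 2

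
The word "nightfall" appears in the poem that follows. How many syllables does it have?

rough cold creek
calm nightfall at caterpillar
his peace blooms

2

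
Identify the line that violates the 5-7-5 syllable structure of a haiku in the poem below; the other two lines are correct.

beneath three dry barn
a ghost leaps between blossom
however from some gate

Line 1: beneath(2) + three(1) + dry(1) + barn(1) = 5 ✓
Line 2: a(1) + ghost(1) + leaps(1) + between(2) + blossom(2) = 7 ✓
Line 3: however(3) + from(1) + some(1) + gate(1) = 6 (expected 5)

Line 3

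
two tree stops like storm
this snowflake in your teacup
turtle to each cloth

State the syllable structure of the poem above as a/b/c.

Line 1: two (1), tree (1), stops (1), like (1), storm (1) → 5
Line 2: this (1), snowflake (2), in (1), your (1), teacup (2) → 7
Line 3: turtle (2), to (1), each (1), cloth (1) → 5

5/7/5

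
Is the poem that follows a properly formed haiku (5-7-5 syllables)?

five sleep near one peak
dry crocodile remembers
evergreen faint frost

Line 1: five (1), sleep (1), near (1), one (1), peak (1) → 5 ✓
Line 2: dry (1), crocodile (3), remembers (3) → 7 ✓
Line 3: evergreen (3), faint (1), frost (1) → 5 ✓

Yes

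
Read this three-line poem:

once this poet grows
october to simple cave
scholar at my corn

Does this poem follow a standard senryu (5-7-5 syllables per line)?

Yes

Line 1: once (1), this (1), poet (2), grows (1) → 5 ✓
Line 2: october (3), to (1), simple (2), cave (1) → 7 ✓
Line 3: scholar (2), at (1), my (1), corn (1) → 5 ✓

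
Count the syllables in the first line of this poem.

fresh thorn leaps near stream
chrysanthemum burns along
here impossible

The first line: "fresh thorn leaps near stream": 1+1+1+1+1 = 5

5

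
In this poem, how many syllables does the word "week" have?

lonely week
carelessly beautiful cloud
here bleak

1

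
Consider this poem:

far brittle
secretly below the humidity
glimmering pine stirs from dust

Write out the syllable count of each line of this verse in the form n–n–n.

Line 1: far (1), brittle (2) → 3
Line 2: secretly (3), below (2), the (1), humidity (4) → 10
Line 3: glimmering (3), pine (1), stirs (1), from (1), dust (1) → 7

3–10–7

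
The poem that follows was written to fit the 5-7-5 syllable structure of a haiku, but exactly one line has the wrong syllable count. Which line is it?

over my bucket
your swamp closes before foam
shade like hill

Line 3

Line 1: over (2), my (1), bucket (2) → 5 ✓
Line 2: your (1), swamp (1), closes (2), before (2), foam (1) → 7 ✓
Line 3: shade (1), like (1), hill (1) → 3 (expected 5)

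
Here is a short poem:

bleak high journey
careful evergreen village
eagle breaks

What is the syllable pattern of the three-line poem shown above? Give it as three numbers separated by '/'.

4/7/3

Line 1: bleak (1), high (1), journey (2) → 4
Line 2: careful (2), evergreen (3), village (2) → 7
Line 3: eagle (2), breaks (1) → 3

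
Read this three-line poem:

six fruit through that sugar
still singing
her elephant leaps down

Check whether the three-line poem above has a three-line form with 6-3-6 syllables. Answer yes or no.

Yes

Line 1: six (1), fruit (1), through (1), that (1), sugar (2) → 6 ✓
Line 2: still (1), singing (2) → 3 ✓
Line 3: her (1), elephant (3), leaps (1), down (1) → 6 ✓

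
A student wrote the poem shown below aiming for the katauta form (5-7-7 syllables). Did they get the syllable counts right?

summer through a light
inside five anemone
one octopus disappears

Line 1: summer (2), through (1), a (1), light (1) → 5 ✓
Line 2: inside (2), five (1), anemone (4) → 7 ✓
Line 3: one (1), octopus (3), disappears (3) → 7 ✓

Yes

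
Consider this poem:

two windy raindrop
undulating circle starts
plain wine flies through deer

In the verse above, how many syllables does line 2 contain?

7

Line 2: "undulating circle starts": 4+2+1 = 7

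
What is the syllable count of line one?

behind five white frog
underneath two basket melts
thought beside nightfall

5

Line one: "behind five white frog": 2+1+1+1 = 5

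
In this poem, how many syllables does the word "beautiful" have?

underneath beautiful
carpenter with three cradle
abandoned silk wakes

"beautiful" has 3 syllables.

3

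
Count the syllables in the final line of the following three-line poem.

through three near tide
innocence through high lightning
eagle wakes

3

The final line: "eagle wakes": 2+1 = 3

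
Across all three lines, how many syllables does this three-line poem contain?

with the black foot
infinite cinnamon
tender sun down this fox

Line 1: with (1), the (1), black (1), foot (1) → 4
Line 2: infinite (3), cinnamon (3) → 6
Line 3: tender (2), sun (1), down (1), this (1), fox (1) → 6
Total: 4 + 6 + 6 = 16

16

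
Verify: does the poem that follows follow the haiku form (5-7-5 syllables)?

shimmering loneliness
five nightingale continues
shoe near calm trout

Line 1: shimmering(3) + loneliness(3) = 6 (expected 5)
Line 2: five(1) + nightingale(3) + continues(3) = 7 ✓
Line 3: shoe(1) + near(1) + calm(1) + trout(1) = 4 (expected 5)

No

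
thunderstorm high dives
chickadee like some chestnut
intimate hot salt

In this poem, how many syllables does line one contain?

Line one: thunderstorm (3), high (1), dives (1) → 5

5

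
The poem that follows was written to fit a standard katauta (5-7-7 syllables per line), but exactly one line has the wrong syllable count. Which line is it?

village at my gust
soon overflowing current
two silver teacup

Line 3

Line 1: village(2) + at(1) + my(1) + gust(1) = 5 ✓
Line 2: soon(1) + overflowing(4) + current(2) = 7 ✓
Line 3: two(1) + silver(2) + teacup(2) = 5 (expected 7)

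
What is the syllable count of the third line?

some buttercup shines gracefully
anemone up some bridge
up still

The third line: up(1) + still(1) = 2

2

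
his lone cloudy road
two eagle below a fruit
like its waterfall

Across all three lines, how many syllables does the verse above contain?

17

Line 1: his(1) + lone(1) + cloudy(2) + road(1) = 5
Line 2: two(1) + eagle(2) + below(2) + a(1) + fruit(1) = 7
Line 3: like(1) + its(1) + waterfall(3) = 5
Total: 5 + 7 + 5 = 17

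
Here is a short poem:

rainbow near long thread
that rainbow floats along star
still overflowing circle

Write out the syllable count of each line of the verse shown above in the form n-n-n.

Line 1: rainbow (2), near (1), long (1), thread (1) → 5
Line 2: that (1), rainbow (2), floats (1), along (2), star (1) → 7
Line 3: still (1), overflowing (4), circle (2) → 7

5-7-7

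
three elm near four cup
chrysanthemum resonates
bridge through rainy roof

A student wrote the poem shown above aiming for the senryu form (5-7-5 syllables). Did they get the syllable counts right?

Line 1: three(1) + elm(1) + near(1) + four(1) + cup(1) = 5 ✓
Line 2: chrysanthemum(4) + resonates(3) = 7 ✓
Line 3: bridge(1) + through(1) + rainy(2) + roof(1) = 5 ✓

Yes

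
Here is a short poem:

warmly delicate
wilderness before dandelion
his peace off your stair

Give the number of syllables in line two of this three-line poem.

Line two: "wilderness before dandelion": 3+2+4 = 9

9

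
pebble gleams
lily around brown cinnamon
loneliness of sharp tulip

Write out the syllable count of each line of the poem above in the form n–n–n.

Line 1: pebble(2) + gleams(1) = 3
Line 2: lily(2) + around(2) + brown(1) + cinnamon(3) = 8
Line 3: loneliness(3) + of(1) + sharp(1) + tulip(2) = 7

3–8–7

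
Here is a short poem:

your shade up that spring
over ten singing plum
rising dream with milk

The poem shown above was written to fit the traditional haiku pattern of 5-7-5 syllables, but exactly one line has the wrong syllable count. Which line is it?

Line 1: your (1), shade (1), up (1), that (1), spring (1) → 5 ✓
Line 2: over (2), ten (1), singing (2), plum (1) → 6 (expected 7)
Line 3: rising (2), dream (1), with (1), milk (1) → 5 ✓

Line 2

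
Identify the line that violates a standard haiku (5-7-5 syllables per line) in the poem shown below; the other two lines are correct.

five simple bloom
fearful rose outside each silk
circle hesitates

Line 1: five (1), simple (2), bloom (1) → 4 (expected 5)
Line 2: fearful (2), rose (1), outside (2), each (1), silk (1) → 7 ✓
Line 3: circle (2), hesitates (3) → 5 ✓

Line 1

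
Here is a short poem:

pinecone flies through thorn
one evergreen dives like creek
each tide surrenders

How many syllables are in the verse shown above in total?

17

Line 1: "pinecone flies through thorn": 2+1+1+1 = 5
Line 2: "one evergreen dives like creek": 1+3+1+1+1 = 7
Line 3: "each tide surrenders": 1+1+3 = 5
Total: 5 + 7 + 5 = 17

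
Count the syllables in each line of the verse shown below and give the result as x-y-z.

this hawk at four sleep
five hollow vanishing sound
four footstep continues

Line 1: this(1) + hawk(1) + at(1) + four(1) + sleep(1) = 5
Line 2: five(1) + hollow(2) + vanishing(3) + sound(1) = 7
Line 3: four(1) + footstep(2) + continues(3) = 6

5-7-6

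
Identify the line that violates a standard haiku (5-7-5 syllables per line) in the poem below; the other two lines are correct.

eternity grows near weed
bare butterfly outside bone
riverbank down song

Line 1: eternity (4), grows (1), near (1), weed (1) → 7 (expected 5)
Line 2: bare (1), butterfly (3), outside (2), bone (1) → 7 ✓
Line 3: riverbank (3), down (1), song (1) → 5 ✓

The first line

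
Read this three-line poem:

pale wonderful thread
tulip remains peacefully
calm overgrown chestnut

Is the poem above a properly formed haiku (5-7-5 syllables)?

No

Line 1: pale(1) + wonderful(3) + thread(1) = 5 ✓
Line 2: tulip(2) + remains(2) + peacefully(3) = 7 ✓
Line 3: calm(1) + overgrown(3) + chestnut(2) = 6 (expected 5)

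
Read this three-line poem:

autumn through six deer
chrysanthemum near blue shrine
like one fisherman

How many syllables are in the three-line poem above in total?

17

Line 1: autumn (2), through (1), six (1), deer (1) → 5
Line 2: chrysanthemum (4), near (1), blue (1), shrine (1) → 7
Line 3: like (1), one (1), fisherman (3) → 5
Total: 5 + 7 + 5 = 17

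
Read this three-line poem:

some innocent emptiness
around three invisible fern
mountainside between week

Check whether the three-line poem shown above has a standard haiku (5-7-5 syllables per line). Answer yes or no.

No

Line 1: some (1), innocent (3), emptiness (3) → 7 (expected 5)
Line 2: around (2), three (1), invisible (4), fern (1) → 8 (expected 7)
Line 3: mountainside (3), between (2), week (1) → 6 (expected 5)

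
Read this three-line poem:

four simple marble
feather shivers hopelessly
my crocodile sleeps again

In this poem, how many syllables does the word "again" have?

2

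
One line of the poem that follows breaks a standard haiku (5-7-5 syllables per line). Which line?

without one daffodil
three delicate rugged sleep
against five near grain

Line 1: without (2), one (1), daffodil (3) → 6 (expected 5)
Line 2: three (1), delicate (3), rugged (2), sleep (1) → 7 ✓
Line 3: against (2), five (1), near (1), grain (1) → 5 ✓

Line 1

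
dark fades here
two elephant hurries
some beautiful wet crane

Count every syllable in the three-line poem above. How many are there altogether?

Line 1: "dark fades here": 1+1+1 = 3
Line 2: "two elephant hurries": 1+3+2 = 6
Line 3: "some beautiful wet crane": 1+3+1+1 = 6
Total: 3 + 6 + 6 = 15

15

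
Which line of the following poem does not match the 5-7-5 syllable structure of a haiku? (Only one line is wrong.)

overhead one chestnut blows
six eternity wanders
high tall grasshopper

Line 1: "overhead one chestnut blows": 3+1+2+1 = 7 (expected 5)
Line 2: "six eternity wanders": 1+4+2 = 7 ✓
Line 3: "high tall grasshopper": 1+1+3 = 5 ✓

The first line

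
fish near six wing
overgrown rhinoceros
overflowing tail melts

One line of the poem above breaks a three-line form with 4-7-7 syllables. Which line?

The third line

Line 1: fish (1), near (1), six (1), wing (1) → 4 ✓
Line 2: overgrown (3), rhinoceros (4) → 7 ✓
Line 3: overflowing (4), tail (1), melts (1) → 6 (expected 7)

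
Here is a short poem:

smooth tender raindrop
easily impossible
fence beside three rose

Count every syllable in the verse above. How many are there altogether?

Line 1: smooth (1), tender (2), raindrop (2) → 5
Line 2: easily (3), impossible (4) → 7
Line 3: fence (1), beside (2), three (1), rose (1) → 5
Total: 5 + 7 + 5 = 17

17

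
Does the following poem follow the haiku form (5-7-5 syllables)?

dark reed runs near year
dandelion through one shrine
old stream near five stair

Yes

Line 1: dark(1) + reed(1) + runs(1) + near(1) + year(1) = 5 ✓
Line 2: dandelion(4) + through(1) + one(1) + shrine(1) = 7 ✓
Line 3: old(1) + stream(1) + near(1) + five(1) + stair(1) = 5 ✓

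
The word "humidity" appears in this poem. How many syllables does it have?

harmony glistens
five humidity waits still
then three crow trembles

4

"humidity" has 4 syllables.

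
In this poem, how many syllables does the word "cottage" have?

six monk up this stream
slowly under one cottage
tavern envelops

"cottage" has 2 syllables.

2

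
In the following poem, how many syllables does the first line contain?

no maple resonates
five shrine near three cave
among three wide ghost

The first line: "no maple resonates": 1+2+3 = 6

6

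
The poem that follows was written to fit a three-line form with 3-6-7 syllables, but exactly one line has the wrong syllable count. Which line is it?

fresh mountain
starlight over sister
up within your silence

The third line

Line 1: fresh(1) + mountain(2) = 3 ✓
Line 2: starlight(2) + over(2) + sister(2) = 6 ✓
Line 3: up(1) + within(2) + your(1) + silence(2) = 6 (expected 7)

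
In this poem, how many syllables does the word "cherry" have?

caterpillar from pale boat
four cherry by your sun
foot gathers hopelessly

2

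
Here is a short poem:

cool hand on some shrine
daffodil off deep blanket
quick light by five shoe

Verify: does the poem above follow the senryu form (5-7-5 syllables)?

Line 1: "cool hand on some shrine": 1+1+1+1+1 = 5 ✓
Line 2: "daffodil off deep blanket": 3+1+1+2 = 7 ✓
Line 3: "quick light by five shoe": 1+1+1+1+1 = 5 ✓

Yes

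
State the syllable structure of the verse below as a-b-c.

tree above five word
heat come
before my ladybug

Line 1: tree (1), above (2), five (1), word (1) → 5
Line 2: heat (1), come (1) → 2
Line 3: before (2), my (1), ladybug (3) → 6

5-2-6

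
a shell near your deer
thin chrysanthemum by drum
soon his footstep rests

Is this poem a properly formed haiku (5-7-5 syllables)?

Line 1: a(1) + shell(1) + near(1) + your(1) + deer(1) = 5 ✓
Line 2: thin(1) + chrysanthemum(4) + by(1) + drum(1) = 7 ✓
Line 3: soon(1) + his(1) + footstep(2) + rests(1) = 5 ✓

Yes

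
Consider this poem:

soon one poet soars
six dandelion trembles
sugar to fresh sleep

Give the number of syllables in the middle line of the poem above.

7

The middle line: six(1) + dandelion(4) + trembles(2) = 7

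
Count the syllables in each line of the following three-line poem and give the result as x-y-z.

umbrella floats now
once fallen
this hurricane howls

5-3-5

Line 1: "umbrella floats now": 3+1+1 = 5
Line 2: "once fallen": 1+2 = 3
Line 3: "this hurricane howls": 1+3+1 = 5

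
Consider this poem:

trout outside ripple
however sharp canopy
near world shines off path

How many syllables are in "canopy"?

3

"canopy" has 3 syllables.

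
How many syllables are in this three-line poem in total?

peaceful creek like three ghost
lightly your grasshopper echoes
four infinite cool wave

20

Line 1: "peaceful creek like three ghost": 2+1+1+1+1 = 6
Line 2: "lightly your grasshopper echoes": 2+1+3+2 = 8
Line 3: "four infinite cool wave": 1+3+1+1 = 6
Total: 6 + 8 + 6 = 20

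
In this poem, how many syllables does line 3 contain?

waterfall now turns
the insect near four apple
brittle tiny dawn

Line 3: "brittle tiny dawn": 2+2+1 = 5

5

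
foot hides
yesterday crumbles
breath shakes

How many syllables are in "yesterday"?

3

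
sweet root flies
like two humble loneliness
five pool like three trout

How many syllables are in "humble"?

2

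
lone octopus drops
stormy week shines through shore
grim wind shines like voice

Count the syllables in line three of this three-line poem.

5

Line three: grim(1) + wind(1) + shines(1) + like(1) + voice(1) = 5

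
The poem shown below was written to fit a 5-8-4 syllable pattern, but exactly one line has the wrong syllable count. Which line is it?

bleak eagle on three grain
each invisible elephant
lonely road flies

Line 1

Line 1: bleak(1) + eagle(2) + on(1) + three(1) + grain(1) = 6 (expected 5)
Line 2: each(1) + invisible(4) + elephant(3) = 8 ✓
Line 3: lonely(2) + road(1) + flies(1) = 4 ✓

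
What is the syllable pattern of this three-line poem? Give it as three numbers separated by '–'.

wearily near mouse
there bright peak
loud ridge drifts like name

Line 1: wearily (3), near (1), mouse (1) → 5
Line 2: there (1), bright (1), peak (1) → 3
Line 3: loud (1), ridge (1), drifts (1), like (1), name (1) → 5

5–3–5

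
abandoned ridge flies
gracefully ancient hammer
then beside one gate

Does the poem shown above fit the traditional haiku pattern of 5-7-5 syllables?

Line 1: abandoned (3), ridge (1), flies (1) → 5 ✓
Line 2: gracefully (3), ancient (2), hammer (2) → 7 ✓
Line 3: then (1), beside (2), one (1), gate (1) → 5 ✓

Yes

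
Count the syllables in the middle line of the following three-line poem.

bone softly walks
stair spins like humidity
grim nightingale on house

The middle line: stair (1), spins (1), like (1), humidity (4) → 7

7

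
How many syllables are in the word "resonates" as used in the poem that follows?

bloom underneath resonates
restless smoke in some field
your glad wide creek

3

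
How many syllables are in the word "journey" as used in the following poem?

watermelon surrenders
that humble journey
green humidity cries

2

"journey" has 2 syllables.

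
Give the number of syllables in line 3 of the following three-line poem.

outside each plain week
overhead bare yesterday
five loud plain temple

Line 3: five (1), loud (1), plain (1), temple (2) → 5

5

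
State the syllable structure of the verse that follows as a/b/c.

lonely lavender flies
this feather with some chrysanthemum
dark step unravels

Line 1: lonely (2), lavender (3), flies (1) → 6
Line 2: this (1), feather (2), with (1), some (1), chrysanthemum (4) → 9
Line 3: dark (1), step (1), unravels (3) → 5

6/9/5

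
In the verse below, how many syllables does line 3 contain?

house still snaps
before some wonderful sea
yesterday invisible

7

Line 3: yesterday(3) + invisible(4) = 7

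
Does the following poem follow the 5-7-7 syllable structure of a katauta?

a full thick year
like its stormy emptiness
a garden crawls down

No

Line 1: "a full thick year": 1+1+1+1 = 4 (expected 5)
Line 2: "like its stormy emptiness": 1+1+2+3 = 7 ✓
Line 3: "a garden crawls down": 1+2+1+1 = 5 (expected 7)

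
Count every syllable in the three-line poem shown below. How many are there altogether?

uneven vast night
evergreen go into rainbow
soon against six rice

18

Line 1: "uneven vast night": 3+1+1 = 5
Line 2: "evergreen go into rainbow": 3+1+2+2 = 8
Line 3: "soon against six rice": 1+2+1+1 = 5
Total: 5 + 8 + 5 = 18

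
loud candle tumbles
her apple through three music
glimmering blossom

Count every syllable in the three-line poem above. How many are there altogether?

Line 1: loud(1) + candle(2) + tumbles(2) = 5
Line 2: her(1) + apple(2) + through(1) + three(1) + music(2) = 7
Line 3: glimmering(3) + blossom(2) = 5
Total: 5 + 7 + 5 = 17

17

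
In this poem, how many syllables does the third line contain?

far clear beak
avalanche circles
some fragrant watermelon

The third line: "some fragrant watermelon": 1+2+4 = 7

7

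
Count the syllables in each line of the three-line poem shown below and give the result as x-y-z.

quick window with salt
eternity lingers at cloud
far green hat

5-8-3

Line 1: quick (1), window (2), with (1), salt (1) → 5
Line 2: eternity (4), lingers (2), at (1), cloud (1) → 8
Line 3: far (1), green (1), hat (1) → 3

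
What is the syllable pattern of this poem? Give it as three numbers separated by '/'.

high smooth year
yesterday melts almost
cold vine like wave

3/6/4

Line 1: high(1) + smooth(1) + year(1) = 3
Line 2: yesterday(3) + melts(1) + almost(2) = 6
Line 3: cold(1) + vine(1) + like(1) + wave(1) = 4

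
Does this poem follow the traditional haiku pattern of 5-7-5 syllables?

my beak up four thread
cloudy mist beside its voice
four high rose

No

Line 1: my(1) + beak(1) + up(1) + four(1) + thread(1) = 5 ✓
Line 2: cloudy(2) + mist(1) + beside(2) + its(1) + voice(1) = 7 ✓
Line 3: four(1) + high(1) + rose(1) = 3 (expected 5)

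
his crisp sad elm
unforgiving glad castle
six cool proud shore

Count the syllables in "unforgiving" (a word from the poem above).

4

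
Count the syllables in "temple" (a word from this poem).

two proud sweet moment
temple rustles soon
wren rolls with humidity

2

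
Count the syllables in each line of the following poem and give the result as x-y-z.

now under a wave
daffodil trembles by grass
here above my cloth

Line 1: "now under a wave": 1+2+1+1 = 5
Line 2: "daffodil trembles by grass": 3+2+1+1 = 7
Line 3: "here above my cloth": 1+2+1+1 = 5

5-7-5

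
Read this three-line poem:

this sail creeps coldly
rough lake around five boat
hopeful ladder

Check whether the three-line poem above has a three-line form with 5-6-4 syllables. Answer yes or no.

Line 1: this (1), sail (1), creeps (1), coldly (2) → 5 ✓
Line 2: rough (1), lake (1), around (2), five (1), boat (1) → 6 ✓
Line 3: hopeful (2), ladder (2) → 4 ✓

Yes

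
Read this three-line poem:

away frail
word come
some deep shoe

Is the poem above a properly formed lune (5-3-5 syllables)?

No

Line 1: away(2) + frail(1) = 3 (expected 5)
Line 2: word(1) + come(1) = 2 (expected 3)
Line 3: some(1) + deep(1) + shoe(1) = 3 (expected 5)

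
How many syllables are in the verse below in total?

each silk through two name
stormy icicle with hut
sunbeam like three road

Line 1: each (1), silk (1), through (1), two (1), name (1) → 5
Line 2: stormy (2), icicle (3), with (1), hut (1) → 7
Line 3: sunbeam (2), like (1), three (1), road (1) → 5
Total: 5 + 7 + 5 = 17

17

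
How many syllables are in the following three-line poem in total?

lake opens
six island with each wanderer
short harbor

Line 1: lake (1), opens (2) → 3
Line 2: six (1), island (2), with (1), each (1), wanderer (3) → 8
Line 3: short (1), harbor (2) → 3
Total: 3 + 8 + 3 = 14

14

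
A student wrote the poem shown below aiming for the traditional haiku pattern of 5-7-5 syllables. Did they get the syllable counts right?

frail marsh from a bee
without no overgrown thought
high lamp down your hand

Yes

Line 1: frail(1) + marsh(1) + from(1) + a(1) + bee(1) = 5 ✓
Line 2: without(2) + no(1) + overgrown(3) + thought(1) = 7 ✓
Line 3: high(1) + lamp(1) + down(1) + your(1) + hand(1) = 5 ✓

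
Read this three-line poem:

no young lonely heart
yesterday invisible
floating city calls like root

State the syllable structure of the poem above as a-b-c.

Line 1: no(1) + young(1) + lonely(2) + heart(1) = 5
Line 2: yesterday(3) + invisible(4) = 7
Line 3: floating(2) + city(2) + calls(1) + like(1) + root(1) = 7

5-7-7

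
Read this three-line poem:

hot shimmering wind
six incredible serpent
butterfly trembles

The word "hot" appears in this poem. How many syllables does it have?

1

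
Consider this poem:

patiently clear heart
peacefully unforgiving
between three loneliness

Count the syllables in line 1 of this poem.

Line 1: patiently (3), clear (1), heart (1) → 5

5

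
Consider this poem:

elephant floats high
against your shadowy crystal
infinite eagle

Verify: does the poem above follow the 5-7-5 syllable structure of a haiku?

Line 1: elephant(3) + floats(1) + high(1) = 5 ✓
Line 2: against(2) + your(1) + shadowy(3) + crystal(2) = 8 (expected 7)
Line 3: infinite(3) + eagle(2) = 5 ✓

No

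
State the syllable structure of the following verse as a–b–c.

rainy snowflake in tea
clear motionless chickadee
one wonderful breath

6–7–5

Line 1: "rainy snowflake in tea": 2+2+1+1 = 6
Line 2: "clear motionless chickadee": 1+3+3 = 7
Line 3: "one wonderful breath": 1+3+1 = 5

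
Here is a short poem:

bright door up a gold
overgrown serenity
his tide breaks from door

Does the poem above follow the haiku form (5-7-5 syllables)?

Yes

Line 1: bright (1), door (1), up (1), a (1), gold (1) → 5 ✓
Line 2: overgrown (3), serenity (4) → 7 ✓
Line 3: his (1), tide (1), breaks (1), from (1), door (1) → 5 ✓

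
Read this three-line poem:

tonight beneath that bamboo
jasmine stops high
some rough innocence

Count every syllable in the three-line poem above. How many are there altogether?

Line 1: tonight (2), beneath (2), that (1), bamboo (2) → 7
Line 2: jasmine (2), stops (1), high (1) → 4
Line 3: some (1), rough (1), innocence (3) → 5
Total: 7 + 4 + 5 = 16

16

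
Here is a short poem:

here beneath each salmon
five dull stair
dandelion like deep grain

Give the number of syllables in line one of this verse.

6

Line one: here (1), beneath (2), each (1), salmon (2) → 6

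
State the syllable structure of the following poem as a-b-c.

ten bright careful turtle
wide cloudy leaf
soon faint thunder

Line 1: ten (1), bright (1), careful (2), turtle (2) → 6
Line 2: wide (1), cloudy (2), leaf (1) → 4
Line 3: soon (1), faint (1), thunder (2) → 4

6-4-4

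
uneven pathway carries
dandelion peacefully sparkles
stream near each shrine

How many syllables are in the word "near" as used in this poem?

1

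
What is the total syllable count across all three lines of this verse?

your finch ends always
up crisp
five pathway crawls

11

Line 1: "your finch ends always": 1+1+1+2 = 5
Line 2: "up crisp": 1+1 = 2
Line 3: "five pathway crawls": 1+2+1 = 4
Total: 5 + 2 + 4 = 11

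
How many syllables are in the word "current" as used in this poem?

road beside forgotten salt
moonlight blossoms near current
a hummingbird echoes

2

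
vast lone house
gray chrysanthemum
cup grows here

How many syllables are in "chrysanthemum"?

4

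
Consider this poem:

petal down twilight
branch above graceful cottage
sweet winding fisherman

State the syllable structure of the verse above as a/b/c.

Line 1: petal(2) + down(1) + twilight(2) = 5
Line 2: branch(1) + above(2) + graceful(2) + cottage(2) = 7
Line 3: sweet(1) + winding(2) + fisherman(3) = 6

5/7/6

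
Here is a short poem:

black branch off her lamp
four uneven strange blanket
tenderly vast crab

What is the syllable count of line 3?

5

Line 3: tenderly(3) + vast(1) + crab(1) = 5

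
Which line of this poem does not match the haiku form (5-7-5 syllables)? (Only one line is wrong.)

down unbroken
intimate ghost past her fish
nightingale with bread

Line 1: down(1) + unbroken(3) = 4 (expected 5)
Line 2: intimate(3) + ghost(1) + past(1) + her(1) + fish(1) = 7 ✓
Line 3: nightingale(3) + with(1) + bread(1) = 5 ✓

Line 1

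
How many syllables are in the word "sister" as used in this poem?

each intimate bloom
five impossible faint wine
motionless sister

"sister" has 2 syllables.

2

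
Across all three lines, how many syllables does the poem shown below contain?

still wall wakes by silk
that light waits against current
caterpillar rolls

Line 1: "still wall wakes by silk": 1+1+1+1+1 = 5
Line 2: "that light waits against current": 1+1+1+2+2 = 7
Line 3: "caterpillar rolls": 4+1 = 5
Total: 5 + 7 + 5 = 17

17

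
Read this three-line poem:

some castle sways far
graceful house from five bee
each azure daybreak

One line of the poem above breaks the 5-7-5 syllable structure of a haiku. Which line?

Line 2

Line 1: some(1) + castle(2) + sways(1) + far(1) = 5 ✓
Line 2: graceful(2) + house(1) + from(1) + five(1) + bee(1) = 6 (expected 7)
Line 3: each(1) + azure(2) + daybreak(2) = 5 ✓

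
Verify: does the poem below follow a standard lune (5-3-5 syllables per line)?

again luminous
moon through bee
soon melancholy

Line 1: again (2), luminous (3) → 5 ✓
Line 2: moon (1), through (1), bee (1) → 3 ✓
Line 3: soon (1), melancholy (4) → 5 ✓

Yes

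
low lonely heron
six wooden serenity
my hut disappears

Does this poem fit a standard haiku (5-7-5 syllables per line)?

Line 1: low (1), lonely (2), heron (2) → 5 ✓
Line 2: six (1), wooden (2), serenity (4) → 7 ✓
Line 3: my (1), hut (1), disappears (3) → 5 ✓

Yes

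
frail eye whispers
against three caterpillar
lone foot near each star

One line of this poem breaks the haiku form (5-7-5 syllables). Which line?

Line 1: frail (1), eye (1), whispers (2) → 4 (expected 5)
Line 2: against (2), three (1), caterpillar (4) → 7 ✓
Line 3: lone (1), foot (1), near (1), each (1), star (1) → 5 ✓

Line 1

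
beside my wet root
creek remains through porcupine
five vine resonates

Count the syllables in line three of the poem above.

5

Line three: "five vine resonates": 1+1+3 = 5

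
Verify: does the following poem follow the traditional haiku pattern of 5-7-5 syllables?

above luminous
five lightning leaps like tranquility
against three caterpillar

Line 1: above(2) + luminous(3) = 5 ✓
Line 2: five(1) + lightning(2) + leaps(1) + like(1) + tranquility(4) = 9 (expected 7)
Line 3: against(2) + three(1) + caterpillar(4) = 7 (expected 5)

No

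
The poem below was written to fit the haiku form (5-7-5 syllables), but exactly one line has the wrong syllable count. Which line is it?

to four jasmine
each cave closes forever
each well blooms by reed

Line 1

Line 1: to(1) + four(1) + jasmine(2) = 4 (expected 5)
Line 2: each(1) + cave(1) + closes(2) + forever(3) = 7 ✓
Line 3: each(1) + well(1) + blooms(1) + by(1) + reed(1) = 5 ✓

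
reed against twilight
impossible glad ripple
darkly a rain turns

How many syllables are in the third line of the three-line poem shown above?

The third line: darkly(2) + a(1) + rain(1) + turns(1) = 5

5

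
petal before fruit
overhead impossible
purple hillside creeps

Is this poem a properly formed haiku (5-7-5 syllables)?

Line 1: petal (2), before (2), fruit (1) → 5 ✓
Line 2: overhead (3), impossible (4) → 7 ✓
Line 3: purple (2), hillside (2), creeps (1) → 5 ✓

Yes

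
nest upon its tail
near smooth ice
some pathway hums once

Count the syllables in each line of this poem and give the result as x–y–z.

5–3–5

Line 1: nest(1) + upon(2) + its(1) + tail(1) = 5
Line 2: near(1) + smooth(1) + ice(1) = 3
Line 3: some(1) + pathway(2) + hums(1) + once(1) = 5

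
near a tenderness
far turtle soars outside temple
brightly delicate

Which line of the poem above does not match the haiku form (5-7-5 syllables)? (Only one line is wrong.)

Line 1: near (1), a (1), tenderness (3) → 5 ✓
Line 2: far (1), turtle (2), soars (1), outside (2), temple (2) → 8 (expected 7)
Line 3: brightly (2), delicate (3) → 5 ✓

Line 2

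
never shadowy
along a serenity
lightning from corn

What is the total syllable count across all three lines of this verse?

16

Line 1: "never shadowy": 2+3 = 5
Line 2: "along a serenity": 2+1+4 = 7
Line 3: "lightning from corn": 2+1+1 = 4
Total: 5 + 7 + 4 = 16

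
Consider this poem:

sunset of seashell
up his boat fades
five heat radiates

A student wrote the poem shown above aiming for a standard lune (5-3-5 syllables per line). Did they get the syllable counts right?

No

Line 1: sunset(2) + of(1) + seashell(2) = 5 ✓
Line 2: up(1) + his(1) + boat(1) + fades(1) = 4 (expected 3)
Line 3: five(1) + heat(1) + radiates(3) = 5 ✓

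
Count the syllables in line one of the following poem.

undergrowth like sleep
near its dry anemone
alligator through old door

Line one: undergrowth(3) + like(1) + sleep(1) = 5

5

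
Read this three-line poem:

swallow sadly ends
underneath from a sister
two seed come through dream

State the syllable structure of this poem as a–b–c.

Line 1: "swallow sadly ends": 2+2+1 = 5
Line 2: "underneath from a sister": 3+1+1+2 = 7
Line 3: "two seed come through dream": 1+1+1+1+1 = 5

5–7–5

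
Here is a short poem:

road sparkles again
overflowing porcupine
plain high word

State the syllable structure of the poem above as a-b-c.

Line 1: road (1), sparkles (2), again (2) → 5
Line 2: overflowing (4), porcupine (3) → 7
Line 3: plain (1), high (1), word (1) → 3

5-7-3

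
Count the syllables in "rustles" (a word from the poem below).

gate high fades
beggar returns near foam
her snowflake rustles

2

"rustles" has 2 syllables.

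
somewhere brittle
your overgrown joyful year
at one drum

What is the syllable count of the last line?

3

The last line: "at one drum": 1+1+1 = 3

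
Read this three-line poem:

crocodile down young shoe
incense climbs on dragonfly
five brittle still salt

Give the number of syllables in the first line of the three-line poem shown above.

6

The first line: "crocodile down young shoe": 3+1+1+1 = 6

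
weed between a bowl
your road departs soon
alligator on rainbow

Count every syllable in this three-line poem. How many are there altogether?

Line 1: weed (1), between (2), a (1), bowl (1) → 5
Line 2: your (1), road (1), departs (2), soon (1) → 5
Line 3: alligator (4), on (1), rainbow (2) → 7
Total: 5 + 5 + 7 = 17

17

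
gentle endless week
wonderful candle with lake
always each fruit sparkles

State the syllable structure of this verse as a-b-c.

5-7-6

Line 1: "gentle endless week": 2+2+1 = 5
Line 2: "wonderful candle with lake": 3+2+1+1 = 7
Line 3: "always each fruit sparkles": 2+1+1+2 = 6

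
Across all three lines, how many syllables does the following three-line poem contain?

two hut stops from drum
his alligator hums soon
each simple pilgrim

17

Line 1: "two hut stops from drum": 1+1+1+1+1 = 5
Line 2: "his alligator hums soon": 1+4+1+1 = 7
Line 3: "each simple pilgrim": 1+2+2 = 5
Total: 5 + 7 + 5 = 17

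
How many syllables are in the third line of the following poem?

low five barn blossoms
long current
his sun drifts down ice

The third line: "his sun drifts down ice": 1+1+1+1+1 = 5

5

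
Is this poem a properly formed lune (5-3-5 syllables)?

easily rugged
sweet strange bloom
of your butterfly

Yes

Line 1: easily (3), rugged (2) → 5 ✓
Line 2: sweet (1), strange (1), bloom (1) → 3 ✓
Line 3: of (1), your (1), butterfly (3) → 5 ✓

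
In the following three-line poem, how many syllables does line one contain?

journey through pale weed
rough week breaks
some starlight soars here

Line one: journey(2) + through(1) + pale(1) + weed(1) = 5

5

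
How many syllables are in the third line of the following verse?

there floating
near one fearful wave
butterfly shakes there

The third line: butterfly (3), shakes (1), there (1) → 5

5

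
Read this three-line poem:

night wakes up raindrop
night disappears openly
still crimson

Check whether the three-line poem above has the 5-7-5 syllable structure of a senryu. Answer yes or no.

No

Line 1: night (1), wakes (1), up (1), raindrop (2) → 5 ✓
Line 2: night (1), disappears (3), openly (3) → 7 ✓
Line 3: still (1), crimson (2) → 3 (expected 5)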